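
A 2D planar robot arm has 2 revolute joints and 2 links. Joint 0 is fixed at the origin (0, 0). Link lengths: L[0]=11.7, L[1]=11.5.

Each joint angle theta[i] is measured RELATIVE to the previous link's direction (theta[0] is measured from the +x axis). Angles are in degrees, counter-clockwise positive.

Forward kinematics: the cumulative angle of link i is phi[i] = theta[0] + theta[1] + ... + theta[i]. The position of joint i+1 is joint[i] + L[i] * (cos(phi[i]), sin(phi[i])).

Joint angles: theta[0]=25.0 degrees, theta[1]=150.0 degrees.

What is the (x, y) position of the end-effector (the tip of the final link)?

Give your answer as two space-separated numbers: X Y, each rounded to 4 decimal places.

joint[0] = (0.0000, 0.0000)  (base)
link 0: phi[0] = 25 = 25 deg
  cos(25 deg) = 0.9063, sin(25 deg) = 0.4226
  joint[1] = (0.0000, 0.0000) + 11.7 * (0.9063, 0.4226) = (0.0000 + 10.6038, 0.0000 + 4.9446) = (10.6038, 4.9446)
link 1: phi[1] = 25 + 150 = 175 deg
  cos(175 deg) = -0.9962, sin(175 deg) = 0.0872
  joint[2] = (10.6038, 4.9446) + 11.5 * (-0.9962, 0.0872) = (10.6038 + -11.4562, 4.9446 + 1.0023) = (-0.8524, 5.9469)
End effector: (-0.8524, 5.9469)

Answer: -0.8524 5.9469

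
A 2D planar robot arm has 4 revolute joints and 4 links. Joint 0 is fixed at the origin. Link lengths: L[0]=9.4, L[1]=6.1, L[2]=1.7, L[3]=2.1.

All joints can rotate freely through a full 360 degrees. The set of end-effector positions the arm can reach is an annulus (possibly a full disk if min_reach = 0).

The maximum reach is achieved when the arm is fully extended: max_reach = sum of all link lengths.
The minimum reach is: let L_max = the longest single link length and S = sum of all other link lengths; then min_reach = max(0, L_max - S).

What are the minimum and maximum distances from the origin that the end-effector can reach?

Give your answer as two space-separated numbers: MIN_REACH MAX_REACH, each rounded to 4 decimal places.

Link lengths: [9.4, 6.1, 1.7, 2.1]
max_reach = 9.4 + 6.1 + 1.7 + 2.1 = 19.3
L_max = max([9.4, 6.1, 1.7, 2.1]) = 9.4
S (sum of others) = 19.3 - 9.4 = 9.9
min_reach = max(0, 9.4 - 9.9) = max(0, -0.5) = 0

Answer: 0.0000 19.3000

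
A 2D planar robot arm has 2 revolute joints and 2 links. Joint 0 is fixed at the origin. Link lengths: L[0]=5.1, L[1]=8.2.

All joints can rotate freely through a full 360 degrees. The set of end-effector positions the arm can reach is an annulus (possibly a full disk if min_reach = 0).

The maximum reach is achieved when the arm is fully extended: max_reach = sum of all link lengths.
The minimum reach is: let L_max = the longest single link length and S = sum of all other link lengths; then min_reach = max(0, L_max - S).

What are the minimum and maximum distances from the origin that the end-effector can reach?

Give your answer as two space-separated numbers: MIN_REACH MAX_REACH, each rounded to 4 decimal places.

Answer: 3.1000 13.3000

Derivation:
Link lengths: [5.1, 8.2]
max_reach = 5.1 + 8.2 = 13.3
L_max = max([5.1, 8.2]) = 8.2
S (sum of others) = 13.3 - 8.2 = 5.1
min_reach = max(0, 8.2 - 5.1) = max(0, 3.1) = 3.1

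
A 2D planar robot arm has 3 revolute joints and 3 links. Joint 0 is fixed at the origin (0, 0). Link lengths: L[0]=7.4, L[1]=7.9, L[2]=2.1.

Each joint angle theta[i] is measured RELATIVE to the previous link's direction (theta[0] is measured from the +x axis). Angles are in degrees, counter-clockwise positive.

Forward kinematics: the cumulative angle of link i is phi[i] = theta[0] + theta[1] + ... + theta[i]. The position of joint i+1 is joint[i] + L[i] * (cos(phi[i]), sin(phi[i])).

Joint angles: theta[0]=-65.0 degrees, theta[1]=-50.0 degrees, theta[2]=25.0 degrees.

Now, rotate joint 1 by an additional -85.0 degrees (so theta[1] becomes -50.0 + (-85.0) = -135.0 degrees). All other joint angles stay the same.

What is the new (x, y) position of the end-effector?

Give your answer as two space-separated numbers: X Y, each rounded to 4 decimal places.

Answer: -6.3882 -4.1877

Derivation:
joint[0] = (0.0000, 0.0000)  (base)
link 0: phi[0] = -65 = -65 deg
  cos(-65 deg) = 0.4226, sin(-65 deg) = -0.9063
  joint[1] = (0.0000, 0.0000) + 7.4 * (0.4226, -0.9063) = (0.0000 + 3.1274, 0.0000 + -6.7067) = (3.1274, -6.7067)
link 1: phi[1] = -65 + -135 = -200 deg
  cos(-200 deg) = -0.9397, sin(-200 deg) = 0.3420
  joint[2] = (3.1274, -6.7067) + 7.9 * (-0.9397, 0.3420) = (3.1274 + -7.4236, -6.7067 + 2.7020) = (-4.2962, -4.0047)
link 2: phi[2] = -65 + -135 + 25 = -175 deg
  cos(-175 deg) = -0.9962, sin(-175 deg) = -0.0872
  joint[3] = (-4.2962, -4.0047) + 2.1 * (-0.9962, -0.0872) = (-4.2962 + -2.0920, -4.0047 + -0.1830) = (-6.3882, -4.1877)
End effector: (-6.3882, -4.1877)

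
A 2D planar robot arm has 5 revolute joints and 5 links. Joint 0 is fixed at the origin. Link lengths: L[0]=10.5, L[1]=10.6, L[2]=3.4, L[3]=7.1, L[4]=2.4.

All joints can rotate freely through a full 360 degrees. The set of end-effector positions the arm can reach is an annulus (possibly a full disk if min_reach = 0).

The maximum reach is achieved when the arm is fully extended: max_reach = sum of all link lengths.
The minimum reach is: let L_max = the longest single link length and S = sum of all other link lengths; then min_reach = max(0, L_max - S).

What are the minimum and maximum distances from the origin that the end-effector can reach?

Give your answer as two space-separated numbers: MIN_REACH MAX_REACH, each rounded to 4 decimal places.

Link lengths: [10.5, 10.6, 3.4, 7.1, 2.4]
max_reach = 10.5 + 10.6 + 3.4 + 7.1 + 2.4 = 34
L_max = max([10.5, 10.6, 3.4, 7.1, 2.4]) = 10.6
S (sum of others) = 34 - 10.6 = 23.4
min_reach = max(0, 10.6 - 23.4) = max(0, -12.8) = 0

Answer: 0.0000 34.0000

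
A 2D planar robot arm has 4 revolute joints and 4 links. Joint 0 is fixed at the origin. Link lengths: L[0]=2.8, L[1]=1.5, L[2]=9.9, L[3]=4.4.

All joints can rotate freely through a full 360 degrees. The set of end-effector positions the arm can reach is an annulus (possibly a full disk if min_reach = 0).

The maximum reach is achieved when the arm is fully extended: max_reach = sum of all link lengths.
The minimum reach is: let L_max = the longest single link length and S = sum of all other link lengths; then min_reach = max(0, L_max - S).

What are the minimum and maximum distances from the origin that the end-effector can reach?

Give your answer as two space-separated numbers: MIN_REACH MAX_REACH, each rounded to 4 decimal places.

Link lengths: [2.8, 1.5, 9.9, 4.4]
max_reach = 2.8 + 1.5 + 9.9 + 4.4 = 18.6
L_max = max([2.8, 1.5, 9.9, 4.4]) = 9.9
S (sum of others) = 18.6 - 9.9 = 8.7
min_reach = max(0, 9.9 - 8.7) = max(0, 1.2) = 1.2

Answer: 1.2000 18.6000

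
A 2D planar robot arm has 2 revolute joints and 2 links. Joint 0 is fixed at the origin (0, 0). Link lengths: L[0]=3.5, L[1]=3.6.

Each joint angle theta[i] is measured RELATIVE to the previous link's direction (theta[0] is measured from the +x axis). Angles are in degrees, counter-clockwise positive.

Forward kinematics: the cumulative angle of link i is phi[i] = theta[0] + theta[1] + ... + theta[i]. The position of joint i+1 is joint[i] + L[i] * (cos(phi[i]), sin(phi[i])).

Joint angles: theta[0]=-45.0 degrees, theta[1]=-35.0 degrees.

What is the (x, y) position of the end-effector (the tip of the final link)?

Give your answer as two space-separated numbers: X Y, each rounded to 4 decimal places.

Answer: 3.1000 -6.0202

Derivation:
joint[0] = (0.0000, 0.0000)  (base)
link 0: phi[0] = -45 = -45 deg
  cos(-45 deg) = 0.7071, sin(-45 deg) = -0.7071
  joint[1] = (0.0000, 0.0000) + 3.5 * (0.7071, -0.7071) = (0.0000 + 2.4749, 0.0000 + -2.4749) = (2.4749, -2.4749)
link 1: phi[1] = -45 + -35 = -80 deg
  cos(-80 deg) = 0.1736, sin(-80 deg) = -0.9848
  joint[2] = (2.4749, -2.4749) + 3.6 * (0.1736, -0.9848) = (2.4749 + 0.6251, -2.4749 + -3.5453) = (3.1000, -6.0202)
End effector: (3.1000, -6.0202)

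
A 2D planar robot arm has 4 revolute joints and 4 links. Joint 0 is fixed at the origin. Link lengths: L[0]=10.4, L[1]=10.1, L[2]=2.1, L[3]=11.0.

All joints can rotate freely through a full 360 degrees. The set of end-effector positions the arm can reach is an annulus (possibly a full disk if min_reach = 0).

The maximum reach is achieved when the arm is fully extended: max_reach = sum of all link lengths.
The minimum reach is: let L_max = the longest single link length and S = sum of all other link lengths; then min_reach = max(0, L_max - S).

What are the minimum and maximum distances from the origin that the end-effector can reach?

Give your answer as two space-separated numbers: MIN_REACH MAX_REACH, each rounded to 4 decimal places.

Link lengths: [10.4, 10.1, 2.1, 11.0]
max_reach = 10.4 + 10.1 + 2.1 + 11 = 33.6
L_max = max([10.4, 10.1, 2.1, 11.0]) = 11
S (sum of others) = 33.6 - 11 = 22.6
min_reach = max(0, 11 - 22.6) = max(0, -11.6) = 0

Answer: 0.0000 33.6000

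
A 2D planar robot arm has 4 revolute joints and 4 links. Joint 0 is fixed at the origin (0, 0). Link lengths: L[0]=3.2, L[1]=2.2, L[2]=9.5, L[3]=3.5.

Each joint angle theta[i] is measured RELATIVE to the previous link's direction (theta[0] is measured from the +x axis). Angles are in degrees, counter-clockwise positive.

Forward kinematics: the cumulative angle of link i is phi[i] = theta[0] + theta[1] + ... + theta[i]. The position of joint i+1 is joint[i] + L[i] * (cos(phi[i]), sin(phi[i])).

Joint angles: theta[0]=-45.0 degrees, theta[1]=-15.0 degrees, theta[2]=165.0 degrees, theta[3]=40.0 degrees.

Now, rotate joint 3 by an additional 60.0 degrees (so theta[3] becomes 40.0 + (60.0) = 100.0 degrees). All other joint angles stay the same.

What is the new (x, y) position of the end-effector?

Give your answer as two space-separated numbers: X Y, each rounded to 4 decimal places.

Answer: -2.2681 3.5291

Derivation:
joint[0] = (0.0000, 0.0000)  (base)
link 0: phi[0] = -45 = -45 deg
  cos(-45 deg) = 0.7071, sin(-45 deg) = -0.7071
  joint[1] = (0.0000, 0.0000) + 3.2 * (0.7071, -0.7071) = (0.0000 + 2.2627, 0.0000 + -2.2627) = (2.2627, -2.2627)
link 1: phi[1] = -45 + -15 = -60 deg
  cos(-60 deg) = 0.5000, sin(-60 deg) = -0.8660
  joint[2] = (2.2627, -2.2627) + 2.2 * (0.5000, -0.8660) = (2.2627 + 1.1000, -2.2627 + -1.9053) = (3.3627, -4.1680)
link 2: phi[2] = -45 + -15 + 165 = 105 deg
  cos(105 deg) = -0.2588, sin(105 deg) = 0.9659
  joint[3] = (3.3627, -4.1680) + 9.5 * (-0.2588, 0.9659) = (3.3627 + -2.4588, -4.1680 + 9.1763) = (0.9040, 5.0083)
link 3: phi[3] = -45 + -15 + 165 + 100 = 205 deg
  cos(205 deg) = -0.9063, sin(205 deg) = -0.4226
  joint[4] = (0.9040, 5.0083) + 3.5 * (-0.9063, -0.4226) = (0.9040 + -3.1721, 5.0083 + -1.4792) = (-2.2681, 3.5291)
End effector: (-2.2681, 3.5291)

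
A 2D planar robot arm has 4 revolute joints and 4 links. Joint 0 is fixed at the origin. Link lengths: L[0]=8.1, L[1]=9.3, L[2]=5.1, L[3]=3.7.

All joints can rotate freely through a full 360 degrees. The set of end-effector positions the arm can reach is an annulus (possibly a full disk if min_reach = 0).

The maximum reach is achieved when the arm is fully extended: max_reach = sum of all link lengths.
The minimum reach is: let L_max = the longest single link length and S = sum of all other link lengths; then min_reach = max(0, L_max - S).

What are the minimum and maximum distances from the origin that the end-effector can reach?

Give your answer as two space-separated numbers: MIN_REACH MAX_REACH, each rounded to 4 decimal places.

Link lengths: [8.1, 9.3, 5.1, 3.7]
max_reach = 8.1 + 9.3 + 5.1 + 3.7 = 26.2
L_max = max([8.1, 9.3, 5.1, 3.7]) = 9.3
S (sum of others) = 26.2 - 9.3 = 16.9
min_reach = max(0, 9.3 - 16.9) = max(0, -7.6) = 0

Answer: 0.0000 26.2000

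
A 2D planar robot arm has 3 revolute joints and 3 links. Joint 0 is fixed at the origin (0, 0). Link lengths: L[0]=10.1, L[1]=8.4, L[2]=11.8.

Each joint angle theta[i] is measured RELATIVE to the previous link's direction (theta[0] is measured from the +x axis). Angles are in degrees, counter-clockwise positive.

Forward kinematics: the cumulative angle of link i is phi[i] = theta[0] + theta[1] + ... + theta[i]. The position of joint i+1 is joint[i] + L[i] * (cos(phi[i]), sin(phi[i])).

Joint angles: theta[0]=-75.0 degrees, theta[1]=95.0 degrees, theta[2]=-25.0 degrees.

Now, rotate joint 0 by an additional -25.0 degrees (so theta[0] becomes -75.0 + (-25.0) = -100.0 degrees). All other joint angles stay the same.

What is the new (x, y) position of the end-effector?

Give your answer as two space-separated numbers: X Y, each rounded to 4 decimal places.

joint[0] = (0.0000, 0.0000)  (base)
link 0: phi[0] = -100 = -100 deg
  cos(-100 deg) = -0.1736, sin(-100 deg) = -0.9848
  joint[1] = (0.0000, 0.0000) + 10.1 * (-0.1736, -0.9848) = (0.0000 + -1.7538, 0.0000 + -9.9466) = (-1.7538, -9.9466)
link 1: phi[1] = -100 + 95 = -5 deg
  cos(-5 deg) = 0.9962, sin(-5 deg) = -0.0872
  joint[2] = (-1.7538, -9.9466) + 8.4 * (0.9962, -0.0872) = (-1.7538 + 8.3680, -9.9466 + -0.7321) = (6.6142, -10.6787)
link 2: phi[2] = -100 + 95 + -25 = -30 deg
  cos(-30 deg) = 0.8660, sin(-30 deg) = -0.5000
  joint[3] = (6.6142, -10.6787) + 11.8 * (0.8660, -0.5000) = (6.6142 + 10.2191, -10.6787 + -5.9000) = (16.8333, -16.5787)
End effector: (16.8333, -16.5787)

Answer: 16.8333 -16.5787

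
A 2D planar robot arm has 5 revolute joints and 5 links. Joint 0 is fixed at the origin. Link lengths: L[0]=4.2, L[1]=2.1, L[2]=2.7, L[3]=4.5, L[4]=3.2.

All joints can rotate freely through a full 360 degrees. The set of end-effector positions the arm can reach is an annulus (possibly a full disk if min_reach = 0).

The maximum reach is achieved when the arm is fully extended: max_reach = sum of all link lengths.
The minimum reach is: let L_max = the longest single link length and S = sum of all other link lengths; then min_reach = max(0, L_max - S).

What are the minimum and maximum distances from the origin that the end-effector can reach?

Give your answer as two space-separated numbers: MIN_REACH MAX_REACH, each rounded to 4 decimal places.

Answer: 0.0000 16.7000

Derivation:
Link lengths: [4.2, 2.1, 2.7, 4.5, 3.2]
max_reach = 4.2 + 2.1 + 2.7 + 4.5 + 3.2 = 16.7
L_max = max([4.2, 2.1, 2.7, 4.5, 3.2]) = 4.5
S (sum of others) = 16.7 - 4.5 = 12.2
min_reach = max(0, 4.5 - 12.2) = max(0, -7.7) = 0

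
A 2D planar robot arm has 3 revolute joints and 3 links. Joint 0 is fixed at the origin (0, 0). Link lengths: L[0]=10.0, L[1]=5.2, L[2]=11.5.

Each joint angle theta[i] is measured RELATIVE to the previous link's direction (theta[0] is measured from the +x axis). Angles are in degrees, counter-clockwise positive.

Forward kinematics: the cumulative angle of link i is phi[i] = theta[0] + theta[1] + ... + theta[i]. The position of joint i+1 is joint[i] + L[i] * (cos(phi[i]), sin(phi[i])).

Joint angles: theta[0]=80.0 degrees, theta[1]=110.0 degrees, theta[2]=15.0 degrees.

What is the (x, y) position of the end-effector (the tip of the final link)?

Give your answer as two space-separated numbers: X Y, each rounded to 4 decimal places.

Answer: -13.8071 4.0850

Derivation:
joint[0] = (0.0000, 0.0000)  (base)
link 0: phi[0] = 80 = 80 deg
  cos(80 deg) = 0.1736, sin(80 deg) = 0.9848
  joint[1] = (0.0000, 0.0000) + 10 * (0.1736, 0.9848) = (0.0000 + 1.7365, 0.0000 + 9.8481) = (1.7365, 9.8481)
link 1: phi[1] = 80 + 110 = 190 deg
  cos(190 deg) = -0.9848, sin(190 deg) = -0.1736
  joint[2] = (1.7365, 9.8481) + 5.2 * (-0.9848, -0.1736) = (1.7365 + -5.1210, 9.8481 + -0.9030) = (-3.3845, 8.9451)
link 2: phi[2] = 80 + 110 + 15 = 205 deg
  cos(205 deg) = -0.9063, sin(205 deg) = -0.4226
  joint[3] = (-3.3845, 8.9451) + 11.5 * (-0.9063, -0.4226) = (-3.3845 + -10.4225, 8.9451 + -4.8601) = (-13.8071, 4.0850)
End effector: (-13.8071, 4.0850)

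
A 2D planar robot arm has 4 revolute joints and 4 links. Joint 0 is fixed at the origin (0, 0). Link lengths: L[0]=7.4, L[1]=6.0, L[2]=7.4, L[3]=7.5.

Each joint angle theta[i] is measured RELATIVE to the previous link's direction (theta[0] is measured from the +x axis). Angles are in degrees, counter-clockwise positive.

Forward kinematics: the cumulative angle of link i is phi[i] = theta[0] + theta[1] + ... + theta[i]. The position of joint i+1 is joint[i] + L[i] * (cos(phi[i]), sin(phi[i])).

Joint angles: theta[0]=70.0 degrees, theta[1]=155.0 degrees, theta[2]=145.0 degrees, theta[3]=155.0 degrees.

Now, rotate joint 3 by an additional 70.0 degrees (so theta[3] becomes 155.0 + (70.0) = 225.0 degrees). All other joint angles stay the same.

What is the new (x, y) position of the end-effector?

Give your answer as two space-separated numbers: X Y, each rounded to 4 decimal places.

Answer: 1.2741 -2.1476

Derivation:
joint[0] = (0.0000, 0.0000)  (base)
link 0: phi[0] = 70 = 70 deg
  cos(70 deg) = 0.3420, sin(70 deg) = 0.9397
  joint[1] = (0.0000, 0.0000) + 7.4 * (0.3420, 0.9397) = (0.0000 + 2.5309, 0.0000 + 6.9537) = (2.5309, 6.9537)
link 1: phi[1] = 70 + 155 = 225 deg
  cos(225 deg) = -0.7071, sin(225 deg) = -0.7071
  joint[2] = (2.5309, 6.9537) + 6 * (-0.7071, -0.7071) = (2.5309 + -4.2426, 6.9537 + -4.2426) = (-1.7117, 2.7111)
link 2: phi[2] = 70 + 155 + 145 = 370 deg
  cos(370 deg) = 0.9848, sin(370 deg) = 0.1736
  joint[3] = (-1.7117, 2.7111) + 7.4 * (0.9848, 0.1736) = (-1.7117 + 7.2876, 2.7111 + 1.2850) = (5.5759, 3.9961)
link 3: phi[3] = 70 + 155 + 145 + 225 = 595 deg
  cos(595 deg) = -0.5736, sin(595 deg) = -0.8192
  joint[4] = (5.5759, 3.9961) + 7.5 * (-0.5736, -0.8192) = (5.5759 + -4.3018, 3.9961 + -6.1436) = (1.2741, -2.1476)
End effector: (1.2741, -2.1476)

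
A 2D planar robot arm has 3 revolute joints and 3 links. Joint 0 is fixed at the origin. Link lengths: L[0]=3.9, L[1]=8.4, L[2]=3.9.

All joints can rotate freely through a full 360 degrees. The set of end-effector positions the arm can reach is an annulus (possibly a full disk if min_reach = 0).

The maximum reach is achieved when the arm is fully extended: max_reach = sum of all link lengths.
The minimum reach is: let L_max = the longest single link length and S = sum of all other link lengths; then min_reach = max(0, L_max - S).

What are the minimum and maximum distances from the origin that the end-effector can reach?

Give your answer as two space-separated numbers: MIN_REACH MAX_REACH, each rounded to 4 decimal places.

Link lengths: [3.9, 8.4, 3.9]
max_reach = 3.9 + 8.4 + 3.9 = 16.2
L_max = max([3.9, 8.4, 3.9]) = 8.4
S (sum of others) = 16.2 - 8.4 = 7.8
min_reach = max(0, 8.4 - 7.8) = max(0, 0.6) = 0.6

Answer: 0.6000 16.2000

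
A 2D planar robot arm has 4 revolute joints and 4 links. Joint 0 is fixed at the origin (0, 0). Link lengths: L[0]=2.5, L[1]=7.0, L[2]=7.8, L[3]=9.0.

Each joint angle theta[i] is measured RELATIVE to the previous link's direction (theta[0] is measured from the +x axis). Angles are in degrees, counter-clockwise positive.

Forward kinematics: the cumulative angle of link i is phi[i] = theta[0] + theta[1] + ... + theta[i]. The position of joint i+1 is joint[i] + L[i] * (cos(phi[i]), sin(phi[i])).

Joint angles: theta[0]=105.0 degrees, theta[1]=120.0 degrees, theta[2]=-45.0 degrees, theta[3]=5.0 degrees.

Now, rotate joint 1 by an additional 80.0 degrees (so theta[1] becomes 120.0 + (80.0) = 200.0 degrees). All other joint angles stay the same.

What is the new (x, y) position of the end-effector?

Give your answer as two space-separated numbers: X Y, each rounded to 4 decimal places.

joint[0] = (0.0000, 0.0000)  (base)
link 0: phi[0] = 105 = 105 deg
  cos(105 deg) = -0.2588, sin(105 deg) = 0.9659
  joint[1] = (0.0000, 0.0000) + 2.5 * (-0.2588, 0.9659) = (0.0000 + -0.6470, 0.0000 + 2.4148) = (-0.6470, 2.4148)
link 1: phi[1] = 105 + 200 = 305 deg
  cos(305 deg) = 0.5736, sin(305 deg) = -0.8192
  joint[2] = (-0.6470, 2.4148) + 7 * (0.5736, -0.8192) = (-0.6470 + 4.0150, 2.4148 + -5.7341) = (3.3680, -3.3192)
link 2: phi[2] = 105 + 200 + -45 = 260 deg
  cos(260 deg) = -0.1736, sin(260 deg) = -0.9848
  joint[3] = (3.3680, -3.3192) + 7.8 * (-0.1736, -0.9848) = (3.3680 + -1.3545, -3.3192 + -7.6815) = (2.0135, -11.0008)
link 3: phi[3] = 105 + 200 + -45 + 5 = 265 deg
  cos(265 deg) = -0.0872, sin(265 deg) = -0.9962
  joint[4] = (2.0135, -11.0008) + 9 * (-0.0872, -0.9962) = (2.0135 + -0.7844, -11.0008 + -8.9658) = (1.2291, -19.9665)
End effector: (1.2291, -19.9665)

Answer: 1.2291 -19.9665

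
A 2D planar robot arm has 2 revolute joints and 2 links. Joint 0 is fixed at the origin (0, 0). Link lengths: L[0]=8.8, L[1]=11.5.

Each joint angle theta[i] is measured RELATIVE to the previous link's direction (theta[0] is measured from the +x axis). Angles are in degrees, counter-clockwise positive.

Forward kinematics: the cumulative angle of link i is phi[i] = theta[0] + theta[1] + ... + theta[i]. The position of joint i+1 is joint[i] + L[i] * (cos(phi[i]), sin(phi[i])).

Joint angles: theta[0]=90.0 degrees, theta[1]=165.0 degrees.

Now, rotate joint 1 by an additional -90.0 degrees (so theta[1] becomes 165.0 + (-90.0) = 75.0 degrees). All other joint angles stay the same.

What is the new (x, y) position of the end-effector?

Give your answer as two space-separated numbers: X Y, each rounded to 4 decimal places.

joint[0] = (0.0000, 0.0000)  (base)
link 0: phi[0] = 90 = 90 deg
  cos(90 deg) = 0.0000, sin(90 deg) = 1.0000
  joint[1] = (0.0000, 0.0000) + 8.8 * (0.0000, 1.0000) = (0.0000 + 0.0000, 0.0000 + 8.8000) = (0.0000, 8.8000)
link 1: phi[1] = 90 + 75 = 165 deg
  cos(165 deg) = -0.9659, sin(165 deg) = 0.2588
  joint[2] = (0.0000, 8.8000) + 11.5 * (-0.9659, 0.2588) = (0.0000 + -11.1081, 8.8000 + 2.9764) = (-11.1081, 11.7764)
End effector: (-11.1081, 11.7764)

Answer: -11.1081 11.7764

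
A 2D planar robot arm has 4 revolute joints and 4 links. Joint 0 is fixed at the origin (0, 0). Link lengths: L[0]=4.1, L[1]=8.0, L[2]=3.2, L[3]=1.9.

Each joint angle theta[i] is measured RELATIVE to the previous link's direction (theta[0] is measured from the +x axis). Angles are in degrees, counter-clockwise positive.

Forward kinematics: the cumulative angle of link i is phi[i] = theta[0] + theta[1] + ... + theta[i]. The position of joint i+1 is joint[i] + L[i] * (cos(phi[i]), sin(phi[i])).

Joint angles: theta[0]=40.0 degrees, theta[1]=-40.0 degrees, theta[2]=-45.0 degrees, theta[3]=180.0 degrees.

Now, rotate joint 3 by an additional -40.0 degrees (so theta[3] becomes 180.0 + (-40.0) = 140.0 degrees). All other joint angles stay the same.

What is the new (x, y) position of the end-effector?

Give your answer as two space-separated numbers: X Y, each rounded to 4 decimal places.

joint[0] = (0.0000, 0.0000)  (base)
link 0: phi[0] = 40 = 40 deg
  cos(40 deg) = 0.7660, sin(40 deg) = 0.6428
  joint[1] = (0.0000, 0.0000) + 4.1 * (0.7660, 0.6428) = (0.0000 + 3.1408, 0.0000 + 2.6354) = (3.1408, 2.6354)
link 1: phi[1] = 40 + -40 = 0 deg
  cos(0 deg) = 1.0000, sin(0 deg) = 0.0000
  joint[2] = (3.1408, 2.6354) + 8 * (1.0000, 0.0000) = (3.1408 + 8.0000, 2.6354 + 0.0000) = (11.1408, 2.6354)
link 2: phi[2] = 40 + -40 + -45 = -45 deg
  cos(-45 deg) = 0.7071, sin(-45 deg) = -0.7071
  joint[3] = (11.1408, 2.6354) + 3.2 * (0.7071, -0.7071) = (11.1408 + 2.2627, 2.6354 + -2.2627) = (13.4035, 0.3727)
link 3: phi[3] = 40 + -40 + -45 + 140 = 95 deg
  cos(95 deg) = -0.0872, sin(95 deg) = 0.9962
  joint[4] = (13.4035, 0.3727) + 1.9 * (-0.0872, 0.9962) = (13.4035 + -0.1656, 0.3727 + 1.8928) = (13.2379, 2.2655)
End effector: (13.2379, 2.2655)

Answer: 13.2379 2.2655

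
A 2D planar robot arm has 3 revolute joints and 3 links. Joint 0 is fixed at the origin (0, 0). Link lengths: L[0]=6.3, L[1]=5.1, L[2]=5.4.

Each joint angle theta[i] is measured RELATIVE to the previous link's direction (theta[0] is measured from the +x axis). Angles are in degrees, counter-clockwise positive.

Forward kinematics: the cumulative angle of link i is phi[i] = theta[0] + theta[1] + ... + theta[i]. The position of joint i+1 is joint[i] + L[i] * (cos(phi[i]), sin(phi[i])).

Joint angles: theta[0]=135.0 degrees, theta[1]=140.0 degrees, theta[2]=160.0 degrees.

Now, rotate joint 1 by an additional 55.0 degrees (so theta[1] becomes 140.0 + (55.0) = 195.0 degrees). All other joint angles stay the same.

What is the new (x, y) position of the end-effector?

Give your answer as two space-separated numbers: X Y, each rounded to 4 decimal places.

joint[0] = (0.0000, 0.0000)  (base)
link 0: phi[0] = 135 = 135 deg
  cos(135 deg) = -0.7071, sin(135 deg) = 0.7071
  joint[1] = (0.0000, 0.0000) + 6.3 * (-0.7071, 0.7071) = (0.0000 + -4.4548, 0.0000 + 4.4548) = (-4.4548, 4.4548)
link 1: phi[1] = 135 + 195 = 330 deg
  cos(330 deg) = 0.8660, sin(330 deg) = -0.5000
  joint[2] = (-4.4548, 4.4548) + 5.1 * (0.8660, -0.5000) = (-4.4548 + 4.4167, 4.4548 + -2.5500) = (-0.0380, 1.9048)
link 2: phi[2] = 135 + 195 + 160 = 490 deg
  cos(490 deg) = -0.6428, sin(490 deg) = 0.7660
  joint[3] = (-0.0380, 1.9048) + 5.4 * (-0.6428, 0.7660) = (-0.0380 + -3.4711, 1.9048 + 4.1366) = (-3.5091, 6.0414)
End effector: (-3.5091, 6.0414)

Answer: -3.5091 6.0414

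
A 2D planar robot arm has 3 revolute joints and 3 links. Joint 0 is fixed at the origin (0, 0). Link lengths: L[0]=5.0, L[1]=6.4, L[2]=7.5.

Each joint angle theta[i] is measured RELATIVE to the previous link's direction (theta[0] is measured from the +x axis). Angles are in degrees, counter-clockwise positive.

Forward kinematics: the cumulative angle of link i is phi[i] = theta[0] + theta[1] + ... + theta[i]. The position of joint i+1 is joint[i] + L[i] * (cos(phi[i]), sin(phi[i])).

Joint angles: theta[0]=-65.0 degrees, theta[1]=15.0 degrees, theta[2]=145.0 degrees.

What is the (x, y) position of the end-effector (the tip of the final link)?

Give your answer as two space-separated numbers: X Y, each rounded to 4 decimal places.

Answer: 5.5733 -1.9628

Derivation:
joint[0] = (0.0000, 0.0000)  (base)
link 0: phi[0] = -65 = -65 deg
  cos(-65 deg) = 0.4226, sin(-65 deg) = -0.9063
  joint[1] = (0.0000, 0.0000) + 5 * (0.4226, -0.9063) = (0.0000 + 2.1131, 0.0000 + -4.5315) = (2.1131, -4.5315)
link 1: phi[1] = -65 + 15 = -50 deg
  cos(-50 deg) = 0.6428, sin(-50 deg) = -0.7660
  joint[2] = (2.1131, -4.5315) + 6.4 * (0.6428, -0.7660) = (2.1131 + 4.1138, -4.5315 + -4.9027) = (6.2269, -9.4342)
link 2: phi[2] = -65 + 15 + 145 = 95 deg
  cos(95 deg) = -0.0872, sin(95 deg) = 0.9962
  joint[3] = (6.2269, -9.4342) + 7.5 * (-0.0872, 0.9962) = (6.2269 + -0.6537, -9.4342 + 7.4715) = (5.5733, -1.9628)
End effector: (5.5733, -1.9628)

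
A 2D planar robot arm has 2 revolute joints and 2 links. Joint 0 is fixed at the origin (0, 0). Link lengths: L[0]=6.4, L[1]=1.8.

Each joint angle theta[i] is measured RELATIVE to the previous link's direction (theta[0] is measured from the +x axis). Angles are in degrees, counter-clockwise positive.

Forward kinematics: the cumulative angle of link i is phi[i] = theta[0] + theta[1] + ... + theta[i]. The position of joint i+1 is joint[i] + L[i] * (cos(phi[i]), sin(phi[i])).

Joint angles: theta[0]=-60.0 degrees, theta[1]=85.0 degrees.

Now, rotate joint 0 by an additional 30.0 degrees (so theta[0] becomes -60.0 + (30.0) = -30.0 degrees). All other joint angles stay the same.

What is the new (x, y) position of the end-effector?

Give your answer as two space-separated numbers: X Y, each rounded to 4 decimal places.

Answer: 6.5750 -1.7255

Derivation:
joint[0] = (0.0000, 0.0000)  (base)
link 0: phi[0] = -30 = -30 deg
  cos(-30 deg) = 0.8660, sin(-30 deg) = -0.5000
  joint[1] = (0.0000, 0.0000) + 6.4 * (0.8660, -0.5000) = (0.0000 + 5.5426, 0.0000 + -3.2000) = (5.5426, -3.2000)
link 1: phi[1] = -30 + 85 = 55 deg
  cos(55 deg) = 0.5736, sin(55 deg) = 0.8192
  joint[2] = (5.5426, -3.2000) + 1.8 * (0.5736, 0.8192) = (5.5426 + 1.0324, -3.2000 + 1.4745) = (6.5750, -1.7255)
End effector: (6.5750, -1.7255)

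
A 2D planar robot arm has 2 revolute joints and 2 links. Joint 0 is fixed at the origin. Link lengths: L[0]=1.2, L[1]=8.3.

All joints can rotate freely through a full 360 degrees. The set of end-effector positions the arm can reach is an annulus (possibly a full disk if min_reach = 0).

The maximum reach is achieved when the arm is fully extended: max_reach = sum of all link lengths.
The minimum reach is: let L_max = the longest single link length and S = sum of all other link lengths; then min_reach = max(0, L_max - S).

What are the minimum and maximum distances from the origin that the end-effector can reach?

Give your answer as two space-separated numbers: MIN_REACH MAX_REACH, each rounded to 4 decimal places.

Link lengths: [1.2, 8.3]
max_reach = 1.2 + 8.3 = 9.5
L_max = max([1.2, 8.3]) = 8.3
S (sum of others) = 9.5 - 8.3 = 1.2
min_reach = max(0, 8.3 - 1.2) = max(0, 7.1) = 7.1

Answer: 7.1000 9.5000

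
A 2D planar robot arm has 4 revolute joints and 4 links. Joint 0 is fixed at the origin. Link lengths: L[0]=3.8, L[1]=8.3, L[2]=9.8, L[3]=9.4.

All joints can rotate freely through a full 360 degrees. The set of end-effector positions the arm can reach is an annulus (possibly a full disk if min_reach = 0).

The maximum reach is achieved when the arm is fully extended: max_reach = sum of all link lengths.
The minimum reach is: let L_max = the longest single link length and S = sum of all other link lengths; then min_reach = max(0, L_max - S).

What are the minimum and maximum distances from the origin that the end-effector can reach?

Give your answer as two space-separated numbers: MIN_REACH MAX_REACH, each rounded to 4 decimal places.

Answer: 0.0000 31.3000

Derivation:
Link lengths: [3.8, 8.3, 9.8, 9.4]
max_reach = 3.8 + 8.3 + 9.8 + 9.4 = 31.3
L_max = max([3.8, 8.3, 9.8, 9.4]) = 9.8
S (sum of others) = 31.3 - 9.8 = 21.5
min_reach = max(0, 9.8 - 21.5) = max(0, -11.7) = 0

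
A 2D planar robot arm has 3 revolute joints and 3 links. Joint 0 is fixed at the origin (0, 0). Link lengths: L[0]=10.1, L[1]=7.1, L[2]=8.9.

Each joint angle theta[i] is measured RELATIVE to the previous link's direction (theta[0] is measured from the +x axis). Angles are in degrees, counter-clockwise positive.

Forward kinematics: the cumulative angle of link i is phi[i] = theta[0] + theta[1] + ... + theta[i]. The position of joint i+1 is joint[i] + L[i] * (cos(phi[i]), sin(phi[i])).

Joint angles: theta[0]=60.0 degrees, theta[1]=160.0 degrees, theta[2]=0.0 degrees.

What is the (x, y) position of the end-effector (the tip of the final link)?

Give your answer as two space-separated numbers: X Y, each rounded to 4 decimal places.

joint[0] = (0.0000, 0.0000)  (base)
link 0: phi[0] = 60 = 60 deg
  cos(60 deg) = 0.5000, sin(60 deg) = 0.8660
  joint[1] = (0.0000, 0.0000) + 10.1 * (0.5000, 0.8660) = (0.0000 + 5.0500, 0.0000 + 8.7469) = (5.0500, 8.7469)
link 1: phi[1] = 60 + 160 = 220 deg
  cos(220 deg) = -0.7660, sin(220 deg) = -0.6428
  joint[2] = (5.0500, 8.7469) + 7.1 * (-0.7660, -0.6428) = (5.0500 + -5.4389, 8.7469 + -4.5638) = (-0.3889, 4.1831)
link 2: phi[2] = 60 + 160 + 0 = 220 deg
  cos(220 deg) = -0.7660, sin(220 deg) = -0.6428
  joint[3] = (-0.3889, 4.1831) + 8.9 * (-0.7660, -0.6428) = (-0.3889 + -6.8178, 4.1831 + -5.7208) = (-7.2067, -1.5377)
End effector: (-7.2067, -1.5377)

Answer: -7.2067 -1.5377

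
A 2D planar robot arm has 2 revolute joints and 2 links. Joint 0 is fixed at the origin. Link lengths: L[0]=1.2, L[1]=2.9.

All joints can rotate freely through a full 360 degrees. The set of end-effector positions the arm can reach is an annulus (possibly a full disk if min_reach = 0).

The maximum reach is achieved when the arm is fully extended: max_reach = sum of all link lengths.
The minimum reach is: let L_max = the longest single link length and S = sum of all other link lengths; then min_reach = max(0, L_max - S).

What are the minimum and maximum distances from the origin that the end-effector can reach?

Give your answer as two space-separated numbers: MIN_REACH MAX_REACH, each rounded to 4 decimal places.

Answer: 1.7000 4.1000

Derivation:
Link lengths: [1.2, 2.9]
max_reach = 1.2 + 2.9 = 4.1
L_max = max([1.2, 2.9]) = 2.9
S (sum of others) = 4.1 - 2.9 = 1.2
min_reach = max(0, 2.9 - 1.2) = max(0, 1.7) = 1.7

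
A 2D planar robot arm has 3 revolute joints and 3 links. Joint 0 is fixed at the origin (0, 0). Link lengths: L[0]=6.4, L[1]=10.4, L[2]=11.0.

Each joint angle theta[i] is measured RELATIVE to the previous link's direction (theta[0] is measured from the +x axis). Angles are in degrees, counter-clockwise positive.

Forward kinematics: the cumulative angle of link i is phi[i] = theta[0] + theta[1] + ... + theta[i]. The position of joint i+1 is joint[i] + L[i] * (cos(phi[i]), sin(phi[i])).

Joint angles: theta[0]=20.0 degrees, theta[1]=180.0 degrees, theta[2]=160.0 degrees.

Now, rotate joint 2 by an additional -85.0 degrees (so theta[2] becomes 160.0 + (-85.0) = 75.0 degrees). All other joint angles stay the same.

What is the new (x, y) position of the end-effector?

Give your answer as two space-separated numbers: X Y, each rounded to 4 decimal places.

Answer: -2.8001 -12.3262

Derivation:
joint[0] = (0.0000, 0.0000)  (base)
link 0: phi[0] = 20 = 20 deg
  cos(20 deg) = 0.9397, sin(20 deg) = 0.3420
  joint[1] = (0.0000, 0.0000) + 6.4 * (0.9397, 0.3420) = (0.0000 + 6.0140, 0.0000 + 2.1889) = (6.0140, 2.1889)
link 1: phi[1] = 20 + 180 = 200 deg
  cos(200 deg) = -0.9397, sin(200 deg) = -0.3420
  joint[2] = (6.0140, 2.1889) + 10.4 * (-0.9397, -0.3420) = (6.0140 + -9.7728, 2.1889 + -3.5570) = (-3.7588, -1.3681)
link 2: phi[2] = 20 + 180 + 75 = 275 deg
  cos(275 deg) = 0.0872, sin(275 deg) = -0.9962
  joint[3] = (-3.7588, -1.3681) + 11 * (0.0872, -0.9962) = (-3.7588 + 0.9587, -1.3681 + -10.9581) = (-2.8001, -12.3262)
End effector: (-2.8001, -12.3262)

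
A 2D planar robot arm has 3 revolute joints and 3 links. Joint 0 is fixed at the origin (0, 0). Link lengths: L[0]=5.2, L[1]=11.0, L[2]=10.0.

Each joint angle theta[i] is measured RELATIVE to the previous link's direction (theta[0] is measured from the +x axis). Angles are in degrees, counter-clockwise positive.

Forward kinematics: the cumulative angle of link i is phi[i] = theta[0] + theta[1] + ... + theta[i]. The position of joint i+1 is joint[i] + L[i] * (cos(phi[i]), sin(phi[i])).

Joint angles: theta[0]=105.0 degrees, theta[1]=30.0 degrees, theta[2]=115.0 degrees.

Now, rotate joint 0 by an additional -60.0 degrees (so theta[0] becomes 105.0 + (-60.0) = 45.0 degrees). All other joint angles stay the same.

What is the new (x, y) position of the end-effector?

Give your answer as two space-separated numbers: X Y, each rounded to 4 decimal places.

Answer: -3.3241 12.5657

Derivation:
joint[0] = (0.0000, 0.0000)  (base)
link 0: phi[0] = 45 = 45 deg
  cos(45 deg) = 0.7071, sin(45 deg) = 0.7071
  joint[1] = (0.0000, 0.0000) + 5.2 * (0.7071, 0.7071) = (0.0000 + 3.6770, 0.0000 + 3.6770) = (3.6770, 3.6770)
link 1: phi[1] = 45 + 30 = 75 deg
  cos(75 deg) = 0.2588, sin(75 deg) = 0.9659
  joint[2] = (3.6770, 3.6770) + 11 * (0.2588, 0.9659) = (3.6770 + 2.8470, 3.6770 + 10.6252) = (6.5240, 14.3021)
link 2: phi[2] = 45 + 30 + 115 = 190 deg
  cos(190 deg) = -0.9848, sin(190 deg) = -0.1736
  joint[3] = (6.5240, 14.3021) + 10 * (-0.9848, -0.1736) = (6.5240 + -9.8481, 14.3021 + -1.7365) = (-3.3241, 12.5657)
End effector: (-3.3241, 12.5657)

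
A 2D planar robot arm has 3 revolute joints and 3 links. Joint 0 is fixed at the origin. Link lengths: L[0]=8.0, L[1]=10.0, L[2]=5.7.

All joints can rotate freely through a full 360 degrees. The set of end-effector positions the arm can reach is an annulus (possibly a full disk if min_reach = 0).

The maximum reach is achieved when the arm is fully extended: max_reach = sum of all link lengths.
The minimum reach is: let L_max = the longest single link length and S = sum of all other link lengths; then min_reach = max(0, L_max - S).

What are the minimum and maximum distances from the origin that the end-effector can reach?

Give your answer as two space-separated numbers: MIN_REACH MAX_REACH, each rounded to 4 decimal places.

Link lengths: [8.0, 10.0, 5.7]
max_reach = 8 + 10 + 5.7 = 23.7
L_max = max([8.0, 10.0, 5.7]) = 10
S (sum of others) = 23.7 - 10 = 13.7
min_reach = max(0, 10 - 13.7) = max(0, -3.7) = 0

Answer: 0.0000 23.7000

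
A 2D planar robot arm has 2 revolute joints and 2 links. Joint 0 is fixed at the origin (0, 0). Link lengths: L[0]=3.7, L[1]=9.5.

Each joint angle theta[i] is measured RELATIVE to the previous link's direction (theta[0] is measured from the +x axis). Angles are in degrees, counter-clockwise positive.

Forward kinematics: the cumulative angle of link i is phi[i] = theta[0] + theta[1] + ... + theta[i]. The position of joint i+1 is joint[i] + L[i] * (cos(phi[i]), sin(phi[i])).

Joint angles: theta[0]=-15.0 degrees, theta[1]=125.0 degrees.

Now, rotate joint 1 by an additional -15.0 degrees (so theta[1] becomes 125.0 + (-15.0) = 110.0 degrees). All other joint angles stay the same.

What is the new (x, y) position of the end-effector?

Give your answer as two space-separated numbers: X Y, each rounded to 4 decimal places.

Answer: 2.7459 8.5062

Derivation:
joint[0] = (0.0000, 0.0000)  (base)
link 0: phi[0] = -15 = -15 deg
  cos(-15 deg) = 0.9659, sin(-15 deg) = -0.2588
  joint[1] = (0.0000, 0.0000) + 3.7 * (0.9659, -0.2588) = (0.0000 + 3.5739, 0.0000 + -0.9576) = (3.5739, -0.9576)
link 1: phi[1] = -15 + 110 = 95 deg
  cos(95 deg) = -0.0872, sin(95 deg) = 0.9962
  joint[2] = (3.5739, -0.9576) + 9.5 * (-0.0872, 0.9962) = (3.5739 + -0.8280, -0.9576 + 9.4638) = (2.7459, 8.5062)
End effector: (2.7459, 8.5062)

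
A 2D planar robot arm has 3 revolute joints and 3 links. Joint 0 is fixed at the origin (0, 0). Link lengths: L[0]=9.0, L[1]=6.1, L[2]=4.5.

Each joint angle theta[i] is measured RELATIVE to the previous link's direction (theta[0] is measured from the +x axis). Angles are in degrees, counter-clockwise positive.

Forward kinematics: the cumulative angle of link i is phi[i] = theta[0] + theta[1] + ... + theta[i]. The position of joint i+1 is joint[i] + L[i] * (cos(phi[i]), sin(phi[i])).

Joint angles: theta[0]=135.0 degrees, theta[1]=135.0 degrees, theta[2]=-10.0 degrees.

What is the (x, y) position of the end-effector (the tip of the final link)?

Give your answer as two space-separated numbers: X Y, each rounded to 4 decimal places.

Answer: -7.1454 -4.1677

Derivation:
joint[0] = (0.0000, 0.0000)  (base)
link 0: phi[0] = 135 = 135 deg
  cos(135 deg) = -0.7071, sin(135 deg) = 0.7071
  joint[1] = (0.0000, 0.0000) + 9 * (-0.7071, 0.7071) = (0.0000 + -6.3640, 0.0000 + 6.3640) = (-6.3640, 6.3640)
link 1: phi[1] = 135 + 135 = 270 deg
  cos(270 deg) = -0.0000, sin(270 deg) = -1.0000
  joint[2] = (-6.3640, 6.3640) + 6.1 * (-0.0000, -1.0000) = (-6.3640 + -0.0000, 6.3640 + -6.1000) = (-6.3640, 0.2640)
link 2: phi[2] = 135 + 135 + -10 = 260 deg
  cos(260 deg) = -0.1736, sin(260 deg) = -0.9848
  joint[3] = (-6.3640, 0.2640) + 4.5 * (-0.1736, -0.9848) = (-6.3640 + -0.7814, 0.2640 + -4.4316) = (-7.1454, -4.1677)
End effector: (-7.1454, -4.1677)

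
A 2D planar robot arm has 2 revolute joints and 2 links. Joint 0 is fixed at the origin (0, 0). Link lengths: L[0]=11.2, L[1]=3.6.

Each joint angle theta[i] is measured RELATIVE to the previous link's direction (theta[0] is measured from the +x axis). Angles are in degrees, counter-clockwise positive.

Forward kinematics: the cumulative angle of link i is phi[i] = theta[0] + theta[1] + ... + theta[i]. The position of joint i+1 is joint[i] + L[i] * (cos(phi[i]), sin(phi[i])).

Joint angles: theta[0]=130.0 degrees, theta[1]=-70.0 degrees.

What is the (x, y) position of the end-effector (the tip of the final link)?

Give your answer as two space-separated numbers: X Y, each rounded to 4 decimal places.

Answer: -5.3992 11.6974

Derivation:
joint[0] = (0.0000, 0.0000)  (base)
link 0: phi[0] = 130 = 130 deg
  cos(130 deg) = -0.6428, sin(130 deg) = 0.7660
  joint[1] = (0.0000, 0.0000) + 11.2 * (-0.6428, 0.7660) = (0.0000 + -7.1992, 0.0000 + 8.5797) = (-7.1992, 8.5797)
link 1: phi[1] = 130 + -70 = 60 deg
  cos(60 deg) = 0.5000, sin(60 deg) = 0.8660
  joint[2] = (-7.1992, 8.5797) + 3.6 * (0.5000, 0.8660) = (-7.1992 + 1.8000, 8.5797 + 3.1177) = (-5.3992, 11.6974)
End effector: (-5.3992, 11.6974)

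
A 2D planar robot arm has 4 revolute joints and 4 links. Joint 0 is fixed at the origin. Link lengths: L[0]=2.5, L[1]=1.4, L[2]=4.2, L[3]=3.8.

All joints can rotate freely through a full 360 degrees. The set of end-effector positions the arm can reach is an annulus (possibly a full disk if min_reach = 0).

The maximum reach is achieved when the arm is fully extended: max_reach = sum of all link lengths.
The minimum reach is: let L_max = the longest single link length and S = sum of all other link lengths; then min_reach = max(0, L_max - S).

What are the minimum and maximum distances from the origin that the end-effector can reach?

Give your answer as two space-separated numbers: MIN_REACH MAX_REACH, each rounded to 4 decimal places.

Answer: 0.0000 11.9000

Derivation:
Link lengths: [2.5, 1.4, 4.2, 3.8]
max_reach = 2.5 + 1.4 + 4.2 + 3.8 = 11.9
L_max = max([2.5, 1.4, 4.2, 3.8]) = 4.2
S (sum of others) = 11.9 - 4.2 = 7.7
min_reach = max(0, 4.2 - 7.7) = max(0, -3.5) = 0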